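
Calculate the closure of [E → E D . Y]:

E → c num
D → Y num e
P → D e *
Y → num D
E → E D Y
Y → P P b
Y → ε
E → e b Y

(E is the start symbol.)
{ [D → . Y num e], [E → E D . Y], [P → . D e *], [Y → . P P b], [Y → . num D], [Y → .] }

Start with: [E → E D . Y]
  [E → E D . Y] has the dot before Y: add [Y → . num D], [Y → . P P b], [Y → .]
  [Y → . P P b] has the dot before P: add [P → . D e *]
  [P → . D e *] has the dot before D: add [D → . Y num e]
No further items can be added.

CLOSURE = { [D → . Y num e], [E → E D . Y], [P → . D e *], [Y → . P P b], [Y → . num D], [Y → .] }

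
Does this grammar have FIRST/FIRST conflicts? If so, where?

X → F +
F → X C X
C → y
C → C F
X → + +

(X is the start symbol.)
Yes. X → F '+' / X → '+' '+' on { '+' }; C → y / C → C F on { 'y' }

A FIRST/FIRST conflict occurs when two productions N → α and N → β for the same non-terminal have FIRST(α) ∩ FIRST(β) ≠ ∅ (with ε ∈ FIRST of a nullable right-hand side, so two nullable alternatives also conflict).

FIRST sets of the non-terminals at (or reachable through a nullable prefix from) the front of some alternative:
  FIRST(F) = { '+' }
  FIRST(C) = { 'y' }

Productions for X:
  X → F +: FIRST = { '+' }
  X → + +: FIRST = { '+' }
Productions for C:
  C → y: FIRST = { 'y' }
  C → C F: FIRST = { 'y' }
F has only one production, so no FIRST/FIRST conflict is possible there.

Conflict for X: X → F + and X → + +
  Overlap: { '+' }
Conflict for C: C → y and C → C F
  Overlap: { 'y' }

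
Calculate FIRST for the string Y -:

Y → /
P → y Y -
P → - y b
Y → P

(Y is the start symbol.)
{ '-', '/', 'y' }

FIRST sets of the non-terminals involved (from the grammar, by fixed-point iteration):
  FIRST(Y) = { '-', '/', 'y' }

To compute FIRST(Y -), process the symbols left to right:
Symbol Y is a non-terminal. Add FIRST(Y) \ {ε} = { '-', '/', 'y' }
Y is not nullable (ε ∉ FIRST(Y)), so stop here.
FIRST(Y -) = { '-', '/', 'y' }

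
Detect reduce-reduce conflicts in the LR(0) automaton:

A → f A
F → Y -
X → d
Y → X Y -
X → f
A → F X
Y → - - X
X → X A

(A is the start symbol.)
Augment with A' → A and build the canonical LR(0) collection (I0 = CLOSURE({[A' → . A]}), then GOTO on every symbol after a dot until no new states appear). It has 17 states:
  I0: { [A → . F X], [A → . f A], [A' → . A], [F → . Y -], [X → . X A], [X → . d], [X → . f], [Y → . - - X], [Y → . X Y -] }  — shift
  I1: { [Y → - . - X] }  — shift
  I2: { [A' → A .] }  — accept
  I3: { [A → F . X], [X → . X A], [X → . d], [X → . f] }  — shift
  I4: { [A → . F X], [A → . f A], [F → . Y -], [X → . X A], [X → . d], [X → . f], [X → X . A], [Y → . - - X], [Y → . X Y -], [Y → X . Y -] }  — shift
  I5: { [F → Y . -] }  — shift
  I6: { [X → d .] }  — reduce
  I7: { [A → . F X], [A → . f A], [A → f . A], [F → . Y -], [X → . X A], [X → . d], [X → . f], [X → f .], [Y → . - - X], [Y → . X Y -] }  — shift, reduce
  I8: { [A → f A .] }  — reduce
  I9: { [F → Y - .] }  — reduce
  I10: { [X → X A .] }  — reduce
  I11: { [F → Y . -], [Y → X Y . -] }  — shift
  I12: { [F → Y - .], [Y → X Y - .] }  — 2 reduces
  I13: { [A → . F X], [A → . f A], [A → F X .], [F → . Y -], [X → . X A], [X → . d], [X → . f], [X → X . A], [Y → . - - X], [Y → . X Y -] }  — shift, reduce
  I14: { [X → f .] }  — reduce
  I15: { [X → . X A], [X → . d], [X → . f], [Y → - - . X] }  — shift
  I16: { [A → . F X], [A → . f A], [F → . Y -], [X → . X A], [X → . d], [X → . f], [X → X . A], [Y → - - X .], [Y → . - - X], [Y → . X Y -] }  — shift, reduce

I12 contains complete items [F → Y - .], [Y → X Y - .] — reduce-reduce conflict.

Answer: Yes — I12: [F → Y - .] vs [Y → X Y - .]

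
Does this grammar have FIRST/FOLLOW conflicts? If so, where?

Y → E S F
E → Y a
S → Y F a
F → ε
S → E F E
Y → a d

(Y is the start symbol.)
A FIRST/FOLLOW conflict occurs when a non-terminal N has a nullable alternative N → β (β ⇒* ε) and another alternative N → α with FIRST(α) ∩ FOLLOW(N) ≠ ∅: on such a lookahead the parser cannot decide between expanding α and letting N vanish via β.

Nullable non-terminals: F.
F has a nullable alternative but only one production, so nothing to check.

E, S, Y have no nullable alternative, so no FIRST/FOLLOW check is needed there.

No FIRST/FOLLOW conflicts found.

Answer: No FIRST/FOLLOW conflicts.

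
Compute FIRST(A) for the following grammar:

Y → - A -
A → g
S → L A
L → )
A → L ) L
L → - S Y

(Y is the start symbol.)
To compute FIRST(A), examine every production with A on the left-hand side, reading each right-hand side left to right until a non-nullable symbol is reached.

FIRST sets of the other non-terminals involved (by the same procedure, iterated to a fixed point):
  FIRST(L) = { ')', '-' }

From A → g:
  - g is a terminal: add 'g' and stop
From A → L ) L:
  - L is a non-terminal: add FIRST(L) \ {ε} = { ')', '-' }
    L is not nullable, so stop

Collecting: FIRST(A) = { ')', '-', 'g' }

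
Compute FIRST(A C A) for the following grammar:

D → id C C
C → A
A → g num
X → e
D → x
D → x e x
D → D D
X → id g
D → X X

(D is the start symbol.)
{ 'g' }

FIRST sets of the non-terminals involved (from the grammar, by fixed-point iteration):
  FIRST(A) = { 'g' }

To compute FIRST(A C A), process the symbols left to right:
Symbol A is a non-terminal. Add FIRST(A) \ {ε} = { 'g' }
A is not nullable (ε ∉ FIRST(A)), so stop here.
FIRST(A C A) = { 'g' }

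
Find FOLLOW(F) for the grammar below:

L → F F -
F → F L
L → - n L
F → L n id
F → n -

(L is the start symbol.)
To compute FOLLOW(F), find every occurrence of F on a right-hand side N → α F β: add FIRST(β) \ {ε}, and if β is empty or nullable also add FOLLOW(N). Iterate to a fixed point.

In L → F F -: F is followed by F '-', add FIRST(F '-') \ {ε} = { '-', 'n' }
In L → F F -: F is followed by '-', add FIRST('-') \ {ε} = { '-' }
In F → F L: F is followed by L, add FIRST(L) \ {ε} = { '-', 'n' }

Taking the union: FOLLOW(F) = { '-', 'n' }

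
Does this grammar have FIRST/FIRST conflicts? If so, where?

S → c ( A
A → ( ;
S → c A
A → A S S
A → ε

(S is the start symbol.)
A FIRST/FIRST conflict occurs when two productions N → α and N → β for the same non-terminal have FIRST(α) ∩ FIRST(β) ≠ ∅ (with ε ∈ FIRST of a nullable right-hand side, so two nullable alternatives also conflict).

FIRST sets of the non-terminals at (or reachable through a nullable prefix from) the front of some alternative:
  FIRST(A) = { '(', 'c', ε }
  FIRST(S) = { 'c' }

Productions for S:
  S → c ( A: FIRST = { 'c' }
  S → c A: FIRST = { 'c' }
Productions for A:
  A → ( ;: FIRST = { '(' }
  A → A S S: FIRST = { '(', 'c' }
  A → ε: FIRST = { ε }

Conflict for S: S → c ( A and S → c A
  Overlap: { 'c' }
Conflict for A: A → ( ; and A → A S S
  Overlap: { '(' }

Answer: Yes. S → c '(' A / S → c A on { 'c' }; A → '(' ';' / A → A S S on { '(' }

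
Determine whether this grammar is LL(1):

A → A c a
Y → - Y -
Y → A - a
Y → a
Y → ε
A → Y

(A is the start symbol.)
No. Predict set conflict for A: { '-', 'a', 'c' }

Relevant sets:
  FIRST(A) = { '-', 'a', 'c', ε }
  FIRST(Y) = { '-', 'a', 'c', ε }
  FOLLOW(A) = { $, '-', 'c' }
  FOLLOW(Y) = { $, '-', 'c' }

For A:
  PREDICT(A → A c a) = { '-', 'a', 'c' }
  PREDICT(A → Y) = { $, '-', 'a', 'c' }
For Y:
  PREDICT(Y → '-' Y '-') = { '-' }
  PREDICT(Y → A '-' a) = { '-', 'a', 'c' }
  PREDICT(Y → a) = { 'a' }
  PREDICT(Y → ε) = { $, '-', 'c' }

Conflict found: Predict set conflict for A: { '-', 'a', 'c' }
The grammar is NOT LL(1).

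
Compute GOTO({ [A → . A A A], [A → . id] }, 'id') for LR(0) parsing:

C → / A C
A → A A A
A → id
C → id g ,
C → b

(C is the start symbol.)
GOTO(I, 'id') = CLOSURE({ [A → αX.β] : [A → α.Xβ] ∈ I, X = 'id' })

Items with dot before 'id', with the dot advanced:
  [A → . id] → [A → id .]
Closure adds nothing (no advanced item has the dot before a non-terminal).

GOTO = { [A → id .] }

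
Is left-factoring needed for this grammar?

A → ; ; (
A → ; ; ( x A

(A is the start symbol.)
Left-factoring is needed when two productions for the same non-terminal
share a common prefix on the right-hand side.

Productions for A:
  A → ; ; (
  A → ; ; ( x A

Found common prefix '; ; (' in productions for A

Answer: Yes, A has productions with common prefix '; ; ('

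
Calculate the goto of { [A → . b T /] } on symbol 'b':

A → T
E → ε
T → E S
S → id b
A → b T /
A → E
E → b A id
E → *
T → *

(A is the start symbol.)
{ [A → b . T /], [E → . *], [E → . b A id], [E → .], [T → . *], [T → . E S] }

GOTO(I, 'b') = CLOSURE({ [A → αX.β] : [A → α.Xβ] ∈ I, X = 'b' })

Items with dot before 'b', with the dot advanced:
  [A → . b T /] → [A → b . T /]
Closure of the advanced items:
  [A → b . T /] has the dot before T: add [T → . E S], [T → . *]
  [T → . E S] has the dot before E: add [E → .], [E → . b A id], [E → . *]

GOTO = { [A → b . T /], [E → . *], [E → . b A id], [E → .], [T → . *], [T → . E S] }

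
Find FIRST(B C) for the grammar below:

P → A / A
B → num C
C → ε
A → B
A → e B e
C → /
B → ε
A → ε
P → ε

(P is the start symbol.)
{ '/', 'num', ε }

FIRST sets of the non-terminals involved (from the grammar, by fixed-point iteration):
  FIRST(B) = { 'num', ε }
  FIRST(C) = { '/', ε }

To compute FIRST(B C), process the symbols left to right:
Symbol B is a non-terminal. Add FIRST(B) \ {ε} = { 'num' }
B is nullable (ε ∈ FIRST(B)), continue to the next symbol.
Symbol C is a non-terminal. Add FIRST(C) \ {ε} = { '/' }
C is nullable (ε ∈ FIRST(C)), continue to the next symbol.
All symbols are nullable, so ε is in the result.
FIRST(B C) = { '/', 'num', ε }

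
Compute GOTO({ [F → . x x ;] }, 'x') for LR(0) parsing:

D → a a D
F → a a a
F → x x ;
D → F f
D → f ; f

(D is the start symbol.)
{ [F → x . x ;] }

GOTO(I, 'x') = CLOSURE({ [A → αX.β] : [A → α.Xβ] ∈ I, X = 'x' })

Items with dot before 'x', with the dot advanced:
  [F → . x x ;] → [F → x . x ;]
Closure adds nothing (no advanced item has the dot before a non-terminal).

GOTO = { [F → x . x ;] }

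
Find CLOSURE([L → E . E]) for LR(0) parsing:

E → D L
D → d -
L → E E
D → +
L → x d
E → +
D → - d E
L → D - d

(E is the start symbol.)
Start with: [L → E . E]
  [L → E . E] has the dot before E: add [E → . D L], [E → . +]
  [E → . D L] has the dot before D: add [D → . d -], [D → . +], [D → . - d E]
No further items can be added.

CLOSURE = { [D → . +], [D → . - d E], [D → . d -], [E → . +], [E → . D L], [L → E . E] }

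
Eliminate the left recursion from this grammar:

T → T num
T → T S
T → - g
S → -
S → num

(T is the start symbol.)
T → - g T'
T' → num T'
T' → S T'
T' → ε
S → -
S → num

T is directly left-recursive. The standard transformation for
  A → A α₁ | ... | A α_m | β₁ | ... | β_n
is
  A  → β₁ A' | ... | β_n A'
  A' → α₁ A' | ... | α_m A' | ε

T → - g becomes T → - g T'
T → T num becomes T' → num T'
T → T S becomes T' → S T'
Add T' → ε

Productions for other non-terminals are unchanged:
  S → -
  S → num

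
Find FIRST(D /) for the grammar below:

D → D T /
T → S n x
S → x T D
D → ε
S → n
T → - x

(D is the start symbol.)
FIRST sets of the non-terminals involved (from the grammar, by fixed-point iteration):
  FIRST(D) = { '-', 'n', 'x', ε }

To compute FIRST(D /), process the symbols left to right:
Symbol D is a non-terminal. Add FIRST(D) \ {ε} = { '-', 'n', 'x' }
D is nullable (ε ∈ FIRST(D)), continue to the next symbol.
Symbol / is a terminal. Add '/' and stop.
FIRST(D /) = { '-', '/', 'n', 'x' }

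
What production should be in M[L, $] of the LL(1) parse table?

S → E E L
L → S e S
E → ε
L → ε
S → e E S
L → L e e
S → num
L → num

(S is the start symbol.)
To find M[L, $], we find productions for L where $ is in the predict set (PREDICT(N → α) = (FIRST(α) \ {ε}) ∪ (FOLLOW(N) if α ⇒* ε)).

Relevant sets:
  FIRST(S) = { 'e', 'num', ε }
  FIRST(L) = { 'e', 'num', ε }
  FOLLOW(L) = { $, 'e' }

L → S e S: PREDICT = { 'e', 'num' }
L → ε: PREDICT = { $, 'e' }
  $ is in predict set, so this production goes in M[L, $]
L → L e e: PREDICT = { 'e', 'num' }
L → num: PREDICT = { 'num' }

M[L, $] = L → ε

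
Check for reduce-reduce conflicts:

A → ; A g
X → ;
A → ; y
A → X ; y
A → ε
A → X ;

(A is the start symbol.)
A reduce-reduce conflict occurs when an LR(0) state has two complete items [A → α .] and [B → β .] — both call for a reduction, and with no lookahead the parser cannot choose between them.

Augment with A' → A and build the canonical LR(0) collection (I0 = CLOSURE({[A' → . A]}), then GOTO on every symbol after a dot until no new states appear). It has 9 states:
  I0: { [A → . ; A g], [A → . ; y], [A → . X ; y], [A → . X ;], [A → .], [A' → . A], [X → . ;] }  — shift, reduce
  I1: { [A → . ; A g], [A → . ; y], [A → . X ; y], [A → . X ;], [A → .], [A → ; . A g], [A → ; . y], [X → . ;], [X → ; .] }  — shift, 2 reduces
  I2: { [A' → A .] }  — accept
  I3: { [A → X . ; y], [A → X . ;] }  — shift
  I4: { [A → X ; . y], [A → X ; .] }  — shift, reduce
  I5: { [A → X ; y .] }  — reduce
  I6: { [A → ; A . g] }  — shift
  I7: { [A → ; y .] }  — reduce
  I8: { [A → ; A g .] }  — reduce

I1 contains complete items [A → .], [X → ; .] — reduce-reduce conflict.

Answer: Yes — I1: [A → .] vs [X → ; .]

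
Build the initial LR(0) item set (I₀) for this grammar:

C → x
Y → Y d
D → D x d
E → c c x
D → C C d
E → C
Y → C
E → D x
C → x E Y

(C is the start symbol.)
{ [C → . x E Y], [C → . x], [C' → . C] }

First, augment the grammar with C' → C
I₀ = CLOSURE({ [C' → . C] }):
  [C' → . C] has the dot before C: add [C → . x], [C → . x E Y]
No further items can be added.

I₀ = { [C → . x E Y], [C → . x], [C' → . C] }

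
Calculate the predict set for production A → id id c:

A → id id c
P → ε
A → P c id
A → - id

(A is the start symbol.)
{ 'id' }

PREDICT(A → id id c) = (FIRST(RHS) \ {ε}) ∪ (FOLLOW(A) if ε ∈ FIRST(RHS), i.e. RHS ⇒* ε)
FIRST(id id c) = { 'id' }
ε ∉ FIRST(id id c), so FOLLOW(A) is not added.
PREDICT(A → id id c) = { 'id' }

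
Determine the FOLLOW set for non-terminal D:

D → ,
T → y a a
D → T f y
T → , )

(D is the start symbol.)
To compute FOLLOW(D), find every occurrence of D on a right-hand side N → α D β: add FIRST(β) \ {ε}, and if β is empty or nullable also add FOLLOW(N). Iterate to a fixed point.

D is the start symbol, so $ ∈ FOLLOW(D).
D does not occur on any right-hand side.

Taking the union: FOLLOW(D) = { $ }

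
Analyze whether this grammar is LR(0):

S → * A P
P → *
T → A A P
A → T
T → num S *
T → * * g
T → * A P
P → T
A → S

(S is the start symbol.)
Augment with S' → S and build the canonical LR(0) collection (I0 = CLOSURE({[S' → . S]}), then GOTO on every symbol after a dot until no new states appear). It has 19 states:
  I0: { [S → . * A P], [S' → . S] }  — shift
  I1: { [A → . S], [A → . T], [S → * . A P], [S → . * A P], [T → . * * g], [T → . * A P], [T → . A A P], [T → . num S *] }  — shift
  I2: { [S' → S .] }  — accept
  I3: { [A → . S], [A → . T], [S → * . A P], [S → . * A P], [T → * . * g], [T → * . A P], [T → . * * g], [T → . * A P], [T → . A A P], [T → . num S *] }  — shift
  I4: { [A → . S], [A → . T], [P → . *], [P → . T], [S → * A . P], [S → . * A P], [T → . * * g], [T → . * A P], [T → . A A P], [T → . num S *], [T → A . A P] }  — shift
  I5: { [A → S .] }  — reduce
  I6: { [A → T .] }  — reduce
  I7: { [S → . * A P], [T → num . S *] }  — shift
  I8: { [T → num S . *] }  — shift
  I9: { [T → num S * .] }  — reduce
  I10: { [A → . S], [A → . T], [P → * .], [S → * . A P], [S → . * A P], [T → * . * g], [T → * . A P], [T → . * * g], [T → . * A P], [T → . A A P], [T → . num S *] }  — shift, reduce
  I11: { [A → . S], [A → . T], [P → . *], [P → . T], [S → . * A P], [T → . * * g], [T → . * A P], [T → . A A P], [T → . num S *], [T → A . A P], [T → A A . P] }  — shift
  I12: { [S → * A P .] }  — reduce
  I13: { [A → T .], [P → T .] }  — 2 reduces
  I14: { [T → A A P .] }  — reduce
  I15: { [A → . S], [A → . T], [S → * . A P], [S → . * A P], [T → * * . g], [T → * . * g], [T → * . A P], [T → . * * g], [T → . * A P], [T → . A A P], [T → . num S *] }  — shift
  I16: { [A → . S], [A → . T], [P → . *], [P → . T], [S → * A . P], [S → . * A P], [T → * A . P], [T → . * * g], [T → . * A P], [T → . A A P], [T → . num S *], [T → A . A P] }  — shift
  I17: { [S → * A P .], [T → * A P .] }  — 2 reduces
  I18: { [T → * * g .] }  — reduce

Conflict in state I10:
  Shift-reduce conflict between [P → * .] and [S → . * A P]
So the grammar is NOT LR(0).

Answer: No. Shift-reduce conflict between [P → * .] and [S → . * A P]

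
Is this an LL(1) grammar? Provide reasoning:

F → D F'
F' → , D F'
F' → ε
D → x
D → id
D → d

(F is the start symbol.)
A grammar is LL(1) if for each non-terminal N with multiple productions, the predict sets of those productions are pairwise disjoint, where PREDICT(N → α) = (FIRST(α) \ {ε}) ∪ (FOLLOW(N) if α ⇒* ε).

Relevant sets:
  FOLLOW(F') = { $ }

For F':
  PREDICT(F' → ',' D F') = { ',' }
  PREDICT(F' → ε) = { $ }
For D:
  PREDICT(D → x) = { 'x' }
  PREDICT(D → id) = { 'id' }
  PREDICT(D → d) = { 'd' }
F has a single production, so nothing to check there.

All predict sets are disjoint. The grammar IS LL(1).

Answer: Yes, the grammar is LL(1).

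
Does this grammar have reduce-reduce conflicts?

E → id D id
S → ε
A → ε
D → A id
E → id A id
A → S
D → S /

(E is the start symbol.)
A reduce-reduce conflict occurs when an LR(0) state has two complete items [A → α .] and [B → β .] — both call for a reduction, and with no lookahead the parser cannot choose between them.

Augment with E' → E and build the canonical LR(0) collection (I0 = CLOSURE({[E' → . E]}), then GOTO on every symbol after a dot until no new states appear). It has 9 states:
  I0: { [E → . id A id], [E → . id D id], [E' → . E] }  — shift
  I1: { [E' → E .] }  — accept
  I2: { [A → . S], [A → .], [D → . A id], [D → . S /], [E → id . A id], [E → id . D id], [S → .] }  — 2 reduces
  I3: { [D → A . id], [E → id A . id] }  — shift
  I4: { [E → id D . id] }  — shift
  I5: { [A → S .], [D → S . /] }  — shift, reduce
  I6: { [D → S / .] }  — reduce
  I7: { [E → id D id .] }  — reduce
  I8: { [D → A id .], [E → id A id .] }  — 2 reduces

I2 contains complete items [A → .], [S → .] — reduce-reduce conflict.
I8 contains complete items [D → A id .], [E → id A id .] — reduce-reduce conflict.

Answer: Yes — I2: [A → .] vs [S → .]; I8: [D → A id .] vs [E → id A id .]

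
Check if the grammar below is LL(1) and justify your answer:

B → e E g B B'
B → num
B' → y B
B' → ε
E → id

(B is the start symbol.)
No. Predict set conflict for B': { 'y' }

A grammar is LL(1) if for each non-terminal N with multiple productions, the predict sets of those productions are pairwise disjoint, where PREDICT(N → α) = (FIRST(α) \ {ε}) ∪ (FOLLOW(N) if α ⇒* ε).

Relevant sets:
  FOLLOW(B') = { $, 'y' }

For B:
  PREDICT(B → e E g B B') = { 'e' }
  PREDICT(B → num) = { 'num' }
For B':
  PREDICT(B' → y B) = { 'y' }
  PREDICT(B' → ε) = { $, 'y' }
E has a single production, so nothing to check there.

Conflict found: Predict set conflict for B': { 'y' }
The grammar is NOT LL(1).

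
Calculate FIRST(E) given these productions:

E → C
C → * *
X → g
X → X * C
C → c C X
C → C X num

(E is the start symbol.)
{ '*', 'c' }

To compute FIRST(E), examine every production with E on the left-hand side, reading each right-hand side left to right until a non-nullable symbol is reached.

FIRST sets of the other non-terminals involved (by the same procedure, iterated to a fixed point):
  FIRST(C) = { '*', 'c' }

From E → C:
  - C is a non-terminal: add FIRST(C) \ {ε} = { '*', 'c' }
    C is not nullable, so stop

Collecting: FIRST(E) = { '*', 'c' }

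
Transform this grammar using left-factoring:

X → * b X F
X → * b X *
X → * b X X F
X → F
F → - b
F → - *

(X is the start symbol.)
Left-factoring transforms A → αβ₁ | αβ₂ into A → αA' and A' → β₁ | β₂
(α is the longest common prefix among the alternatives). Repeat until
no nonterminal has two alternatives with a common prefix.

Round 1: X has alternatives sharing prefix '* b X'. Introduce X': X → * b X X'
  Add: X' → F
  Add: X' → *
  Add: X' → X F

Round 2: F has alternatives sharing prefix '-'. Introduce F': F → - F'
  Add: F' → b
  Add: F' → *

No remaining common prefixes — done.

Resulting grammar:
X → * b X X'
X' → F
X' → *
X' → X F
X → F
F → - F'
F' → b
F' → *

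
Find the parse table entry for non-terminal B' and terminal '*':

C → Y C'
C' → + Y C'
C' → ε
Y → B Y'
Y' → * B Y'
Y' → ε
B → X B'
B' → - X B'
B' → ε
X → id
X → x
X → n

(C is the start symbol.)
To find M[B', '*'], we find productions for B' where '*' is in the predict set (PREDICT(N → α) = (FIRST(α) \ {ε}) ∪ (FOLLOW(N) if α ⇒* ε)).

Relevant sets:
  FOLLOW(B') = { $, '*', '+' }

B' → - X B': PREDICT = { '-' }
B' → ε: PREDICT = { $, '*', '+' }
  '*' is in predict set, so this production goes in M[B', '*']

M[B', '*'] = B' → ε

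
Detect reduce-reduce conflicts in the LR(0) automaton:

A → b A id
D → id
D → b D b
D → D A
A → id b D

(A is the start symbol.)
Augment with A' → A and build the canonical LR(0) collection (I0 = CLOSURE({[A' → . A]}), then GOTO on every symbol after a dot until no new states appear). It has 13 states:
  I0: { [A → . b A id], [A → . id b D], [A' → . A] }  — shift
  I1: { [A' → A .] }  — accept
  I2: { [A → . b A id], [A → . id b D], [A → b . A id] }  — shift
  I3: { [A → id . b D] }  — shift
  I4: { [A → id b . D], [D → . D A], [D → . b D b], [D → . id] }  — shift
  I5: { [A → . b A id], [A → . id b D], [A → id b D .], [D → D . A] }  — shift, reduce
  I6: { [D → . D A], [D → . b D b], [D → . id], [D → b . D b] }  — shift
  I7: { [D → id .] }  — reduce
  I8: { [A → . b A id], [A → . id b D], [D → D . A], [D → b D . b] }  — shift
  I9: { [D → D A .] }  — reduce
  I10: { [A → . b A id], [A → . id b D], [A → b . A id], [D → b D b .] }  — shift, reduce
  I11: { [A → b A . id] }  — shift
  I12: { [A → b A id .] }  — reduce

No state contains more than one complete item.

Answer: No reduce-reduce conflicts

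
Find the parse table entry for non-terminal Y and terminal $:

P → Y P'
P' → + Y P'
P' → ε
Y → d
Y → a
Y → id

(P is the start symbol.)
Empty (error entry)

To find M[Y, $], we find productions for Y where $ is in the predict set (PREDICT(N → α) = (FIRST(α) \ {ε}) ∪ (FOLLOW(N) if α ⇒* ε)).

Y → d: PREDICT = { 'd' }
Y → a: PREDICT = { 'a' }
Y → id: PREDICT = { 'id' }

M[Y, $] is empty (no production applies)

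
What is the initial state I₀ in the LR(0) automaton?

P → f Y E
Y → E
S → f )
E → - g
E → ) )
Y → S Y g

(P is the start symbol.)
First, augment the grammar with P' → P
I₀ = CLOSURE({ [P' → . P] }):
  [P' → . P] has the dot before P: add [P → . f Y E]
No further items can be added.

I₀ = { [P → . f Y E], [P' → . P] }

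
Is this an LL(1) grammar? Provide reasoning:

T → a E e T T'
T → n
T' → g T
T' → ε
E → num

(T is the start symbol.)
Relevant sets:
  FOLLOW(T') = { $, 'g' }

For T:
  PREDICT(T → a E e T T') = { 'a' }
  PREDICT(T → n) = { 'n' }
For T':
  PREDICT(T' → g T) = { 'g' }
  PREDICT(T' → ε) = { $, 'g' }
E has a single production, so nothing to check there.

Conflict found: Predict set conflict for T': { 'g' }
The grammar is NOT LL(1).

Answer: No. Predict set conflict for T': { 'g' }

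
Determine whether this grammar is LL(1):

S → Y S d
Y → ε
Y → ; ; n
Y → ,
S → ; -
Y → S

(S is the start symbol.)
No. Predict set conflict for S: { ';' }

A grammar is LL(1) if for each non-terminal N with multiple productions, the predict sets of those productions are pairwise disjoint, where PREDICT(N → α) = (FIRST(α) \ {ε}) ∪ (FOLLOW(N) if α ⇒* ε).

Relevant sets:
  FIRST(Y) = { ',', ';', ε }
  FIRST(S) = { ',', ';' }
  FOLLOW(Y) = { ',', ';' }

For S:
  PREDICT(S → Y S d) = { ',', ';' }
  PREDICT(S → ';' '-') = { ';' }
For Y:
  PREDICT(Y → ε) = { ',', ';' }
  PREDICT(Y → ';' ';' n) = { ';' }
  PREDICT(Y → ',') = { ',' }
  PREDICT(Y → S) = { ',', ';' }

Conflict found: Predict set conflict for S: { ';' }
The grammar is NOT LL(1).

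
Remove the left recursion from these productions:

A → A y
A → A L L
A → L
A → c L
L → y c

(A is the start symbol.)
A is directly left-recursive. The standard transformation for
  A → A α₁ | ... | A α_m | β₁ | ... | β_n
is
  A  → β₁ A' | ... | β_n A'
  A' → α₁ A' | ... | α_m A' | ε

A → L becomes A → L A'
A → c L becomes A → c L A'
A → A y becomes A' → y A'
A → A L L becomes A' → L L A'
Add A' → ε

Productions for other non-terminals are unchanged:
  L → y c

Resulting grammar:
A → L A'
A → c L A'
A' → y A'
A' → L L A'
A' → ε
L → y c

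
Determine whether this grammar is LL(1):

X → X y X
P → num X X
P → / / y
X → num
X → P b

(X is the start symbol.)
A grammar is LL(1) if for each non-terminal N with multiple productions, the predict sets of those productions are pairwise disjoint, where PREDICT(N → α) = (FIRST(α) \ {ε}) ∪ (FOLLOW(N) if α ⇒* ε).

Relevant sets:
  FIRST(X) = { '/', 'num' }
  FIRST(P) = { '/', 'num' }

For X:
  PREDICT(X → X y X) = { '/', 'num' }
  PREDICT(X → num) = { 'num' }
  PREDICT(X → P b) = { '/', 'num' }
For P:
  PREDICT(P → num X X) = { 'num' }
  PREDICT(P → '/' '/' y) = { '/' }

Conflict found: Predict set conflict for X: { 'num' }
The grammar is NOT LL(1).

Answer: No. Predict set conflict for X: { 'num' }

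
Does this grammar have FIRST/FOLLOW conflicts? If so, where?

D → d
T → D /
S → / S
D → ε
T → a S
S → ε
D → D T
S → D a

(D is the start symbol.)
Yes. D → d with FOLLOW(D) on { 'd' }; D → D T with FOLLOW(D) on { '/', 'a', 'd' }; S → '/' S with FOLLOW(S) on { '/' }; S → D a with FOLLOW(S) on { '/', 'a', 'd' }

Nullable non-terminals: D, S.
FIRST sets used below: FIRST(D) = { '/', 'a', 'd', ε }, FIRST(T) = { '/', 'a', 'd' }

D: nullable alternative(s) D → ε; FOLLOW(D) = { $, '/', 'a', 'd' }
  D → d: FIRST \ {ε} = { 'd' } — overlaps FOLLOW(D) on { 'd' }: CONFLICT
  D → ε: FIRST \ {ε} = { } — this is the only nullable alternative, skip
  D → D T: FIRST \ {ε} = { '/', 'a', 'd' } — overlaps FOLLOW(D) on { '/', 'a', 'd' }: CONFLICT

S: nullable alternative(s) S → ε; FOLLOW(S) = { $, '/', 'a', 'd' }
  S → / S: FIRST \ {ε} = { '/' } — overlaps FOLLOW(S) on { '/' }: CONFLICT
  S → ε: FIRST \ {ε} = { } — this is the only nullable alternative, skip
  S → D a: FIRST \ {ε} = { '/', 'a', 'd' } — overlaps FOLLOW(S) on { '/', 'a', 'd' }: CONFLICT

T has no nullable alternative, so no FIRST/FOLLOW check is needed there.

So the grammar has 4 FIRST/FOLLOW conflicts (marked CONFLICT above).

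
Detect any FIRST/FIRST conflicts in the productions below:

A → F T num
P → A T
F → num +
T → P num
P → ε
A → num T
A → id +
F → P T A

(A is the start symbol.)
Yes. A → F T num / A → num T on { 'num' }; A → F T num / A → id '+' on { 'id' }; F → num '+' / F → P T A on { 'num' }

A FIRST/FIRST conflict occurs when two productions N → α and N → β for the same non-terminal have FIRST(α) ∩ FIRST(β) ≠ ∅ (with ε ∈ FIRST of a nullable right-hand side, so two nullable alternatives also conflict).

FIRST sets of the non-terminals at (or reachable through a nullable prefix from) the front of some alternative:
  FIRST(F) = { 'id', 'num' }
  FIRST(A) = { 'id', 'num' }
  FIRST(P) = { 'id', 'num', ε }
  FIRST(T) = { 'id', 'num' }

Productions for A:
  A → F T num: FIRST = { 'id', 'num' }
  A → num T: FIRST = { 'num' }
  A → id +: FIRST = { 'id' }
Productions for P:
  P → A T: FIRST = { 'id', 'num' }
  P → ε: FIRST = { ε }
Productions for F:
  F → num +: FIRST = { 'num' }
  F → P T A: FIRST = { 'id', 'num' }
T has only one production, so no FIRST/FIRST conflict is possible there.

Conflict for A: A → F T num and A → num T
  Overlap: { 'num' }
Conflict for A: A → F T num and A → id +
  Overlap: { 'id' }
Conflict for F: F → num + and F → P T A
  Overlap: { 'num' }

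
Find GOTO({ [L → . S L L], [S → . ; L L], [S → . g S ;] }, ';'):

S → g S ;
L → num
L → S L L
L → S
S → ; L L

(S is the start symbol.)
{ [L → . S L L], [L → . S], [L → . num], [S → . ; L L], [S → . g S ;], [S → ; . L L] }

GOTO(I, ';') = CLOSURE({ [A → αX.β] : [A → α.Xβ] ∈ I, X = ';' })

Items with dot before ';', with the dot advanced:
  [S → . ; L L] → [S → ; . L L]
Closure of the advanced items:
  [S → ; . L L] has the dot before L: add [L → . num], [L → . S L L], [L → . S]
  [L → . S L L] has the dot before S: add [S → . g S ;], [S → . ; L L]

GOTO = { [L → . S L L], [L → . S], [L → . num], [S → . ; L L], [S → . g S ;], [S → ; . L L] }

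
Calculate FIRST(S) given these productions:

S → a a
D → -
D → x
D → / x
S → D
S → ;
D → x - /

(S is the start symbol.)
FIRST sets of the other non-terminals involved (by the same procedure, iterated to a fixed point):
  FIRST(D) = { '-', '/', 'x' }

From S → a a:
  - a is a terminal: add 'a' and stop
From S → D:
  - D is a non-terminal: add FIRST(D) \ {ε} = { '-', '/', 'x' }
    D is not nullable, so stop
From S → ;:
  - ';' is a terminal: add ';' and stop

Collecting: FIRST(S) = { '-', '/', ';', 'a', 'x' }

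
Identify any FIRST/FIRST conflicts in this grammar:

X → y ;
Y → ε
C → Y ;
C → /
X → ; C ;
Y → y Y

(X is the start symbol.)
FIRST sets of the non-terminals at (or reachable through a nullable prefix from) the front of some alternative:
  FIRST(Y) = { 'y', ε }

Productions for X:
  X → y ;: FIRST = { 'y' }
  X → ; C ;: FIRST = { ';' }
Productions for Y:
  Y → ε: FIRST = { ε }
  Y → y Y: FIRST = { 'y' }
Productions for C:
  C → Y ;: FIRST = { ';', 'y' }
  C → /: FIRST = { '/' }

All alternatives of each non-terminal have pairwise disjoint FIRST sets.

Answer: No FIRST/FIRST conflicts.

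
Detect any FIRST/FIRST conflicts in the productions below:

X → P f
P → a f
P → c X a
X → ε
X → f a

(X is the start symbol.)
FIRST sets of the non-terminals at (or reachable through a nullable prefix from) the front of some alternative:
  FIRST(P) = { 'a', 'c' }

Productions for X:
  X → P f: FIRST = { 'a', 'c' }
  X → ε: FIRST = { ε }
  X → f a: FIRST = { 'f' }
Productions for P:
  P → a f: FIRST = { 'a' }
  P → c X a: FIRST = { 'c' }

All alternatives of each non-terminal have pairwise disjoint FIRST sets.

Answer: No FIRST/FIRST conflicts.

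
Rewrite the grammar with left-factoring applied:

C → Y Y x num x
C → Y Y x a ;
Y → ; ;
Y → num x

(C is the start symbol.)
C → Y Y x C'
C' → num x
C' → a ;
Y → ; ;
Y → num x

Left-factoring transforms A → αβ₁ | αβ₂ into A → αA' and A' → β₁ | β₂
(α is the longest common prefix among the alternatives). Repeat until
no nonterminal has two alternatives with a common prefix.

Round 1: C has alternatives sharing prefix 'Y Y x'. Introduce C': C → Y Y x C'
  Add: C' → num x
  Add: C' → a ;

No remaining common prefixes — done.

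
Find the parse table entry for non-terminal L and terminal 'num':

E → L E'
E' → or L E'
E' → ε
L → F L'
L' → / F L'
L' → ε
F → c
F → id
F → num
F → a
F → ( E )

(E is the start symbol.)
L → F L'

To find M[L, 'num'], we find productions for L where 'num' is in the predict set (PREDICT(N → α) = (FIRST(α) \ {ε}) ∪ (FOLLOW(N) if α ⇒* ε)).

Relevant sets:
  FIRST(F) = { '(', 'a', 'c', 'id', 'num' }

L → F L': PREDICT = { '(', 'a', 'c', 'id', 'num' }
  'num' is in predict set, so this production goes in M[L, 'num']

M[L, 'num'] = L → F L'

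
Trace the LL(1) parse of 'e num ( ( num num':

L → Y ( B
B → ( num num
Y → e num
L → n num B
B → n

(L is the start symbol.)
LL(1) parsing maintains a stack (initially the start symbol over $) and the input. At each step: if the stack top is a terminal, match it against the current input token; if it is a non-terminal N, replace it with the RHS of M[N, lookahead] (the unique production whose predict set contains the lookahead).

Stack is shown with the top on the left.

Stack        Input                Action
----------------------------------------
L $          e num ( ( num num $  output L → Y ( B
Y ( B $      e num ( ( num num $  output Y → e num
e num ( B $  e num ( ( num num $  match 'e'
num ( B $    num ( ( num num $    match 'num'
( B $        ( ( num num $        match '('
B $          ( num num $          output B → ( num num
( num num $  ( num num $          match '('
num num $    num num $            match 'num'
num $        num $                match 'num'
$            $                    accept

The string is accepted.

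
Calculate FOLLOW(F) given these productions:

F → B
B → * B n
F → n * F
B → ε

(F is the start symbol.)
{ $ }

To compute FOLLOW(F), find every occurrence of F on a right-hand side N → α F β: add FIRST(β) \ {ε}, and if β is empty or nullable also add FOLLOW(N). Iterate to a fixed point.

F is the start symbol, so $ ∈ FOLLOW(F).
In F → n * F: F is at the end; this adds FOLLOW(F) to itself — nothing new

Taking the union: FOLLOW(F) = { $ }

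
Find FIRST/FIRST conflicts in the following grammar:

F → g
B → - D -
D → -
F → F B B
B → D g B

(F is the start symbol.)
A FIRST/FIRST conflict occurs when two productions N → α and N → β for the same non-terminal have FIRST(α) ∩ FIRST(β) ≠ ∅ (with ε ∈ FIRST of a nullable right-hand side, so two nullable alternatives also conflict).

FIRST sets of the non-terminals at (or reachable through a nullable prefix from) the front of some alternative:
  FIRST(F) = { 'g' }
  FIRST(D) = { '-' }

Productions for F:
  F → g: FIRST = { 'g' }
  F → F B B: FIRST = { 'g' }
Productions for B:
  B → - D -: FIRST = { '-' }
  B → D g B: FIRST = { '-' }
D has only one production, so no FIRST/FIRST conflict is possible there.

Conflict for F: F → g and F → F B B
  Overlap: { 'g' }
Conflict for B: B → - D - and B → D g B
  Overlap: { '-' }

Answer: Yes. F → g / F → F B B on { 'g' }; B → '-' D '-' / B → D g B on { '-' }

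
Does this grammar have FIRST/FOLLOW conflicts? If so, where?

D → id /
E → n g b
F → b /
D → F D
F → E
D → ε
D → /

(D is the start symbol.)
A FIRST/FOLLOW conflict occurs when a non-terminal N has a nullable alternative N → β (β ⇒* ε) and another alternative N → α with FIRST(α) ∩ FOLLOW(N) ≠ ∅: on such a lookahead the parser cannot decide between expanding α and letting N vanish via β.

Nullable non-terminals: D.
FIRST sets used below: FIRST(F) = { 'b', 'n' }

D: nullable alternative(s) D → ε; FOLLOW(D) = { $ }
  D → id /: FIRST \ {ε} = { 'id' } — disjoint from FOLLOW(D)
  D → F D: FIRST \ {ε} = { 'b', 'n' } — disjoint from FOLLOW(D)
  D → ε: FIRST \ {ε} = { } — this is the only nullable alternative, skip
  D → /: FIRST \ {ε} = { '/' } — disjoint from FOLLOW(D)

E, F have no nullable alternative, so no FIRST/FOLLOW check is needed there.

No FIRST/FOLLOW conflicts found.

Answer: No FIRST/FOLLOW conflicts.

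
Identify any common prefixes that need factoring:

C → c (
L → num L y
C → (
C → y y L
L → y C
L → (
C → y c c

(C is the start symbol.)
Left-factoring is needed when two productions for the same non-terminal
share a common prefix on the right-hand side.

Productions for C:
  C → c (
  C → (
  C → y y L
  C → y c c
Productions for L:
  L → num L y
  L → y C
  L → (

Found common prefix 'y' in productions for C

Answer: Yes, C has productions with common prefix 'y'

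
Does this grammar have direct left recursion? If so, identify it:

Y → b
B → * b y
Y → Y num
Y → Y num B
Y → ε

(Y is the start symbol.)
Yes, Y is left-recursive

Y → b: starts with b
B → * b y: starts with '*'
Y → Y num: LEFT RECURSIVE (starts with Y)
Y → Y num B: LEFT RECURSIVE (starts with Y)
Y → ε: starts with ε

The grammar has direct left recursion on: Y.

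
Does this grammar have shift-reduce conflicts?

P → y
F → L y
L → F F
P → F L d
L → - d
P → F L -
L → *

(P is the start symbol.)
A shift-reduce conflict occurs when an LR(0) state has both:
  - a complete (reduce) item [A → α .] (dot at the end), and
  - a shift item [B → β . c γ] (dot before a terminal).

Augment with P' → P and build the canonical LR(0) collection (I0 = CLOSURE({[P' → . P]}), then GOTO on every symbol after a dot until no new states appear). It has 13 states:
  I0: { [F → . L y], [L → . *], [L → . - d], [L → . F F], [P → . F L -], [P → . F L d], [P → . y], [P' → . P] }  — shift
  I1: { [L → * .] }  — reduce
  I2: { [L → - . d] }  — shift
  I3: { [F → . L y], [L → . *], [L → . - d], [L → . F F], [L → F . F], [P → F . L -], [P → F . L d] }  — shift
  I4: { [F → L . y] }  — shift
  I5: { [P' → P .] }  — accept
  I6: { [P → y .] }  — reduce
  I7: { [F → L y .] }  — reduce
  I8: { [F → . L y], [L → . *], [L → . - d], [L → . F F], [L → F . F], [L → F F .] }  — shift, reduce
  I9: { [F → L . y], [P → F L . -], [P → F L . d] }  — shift
  I10: { [P → F L - .] }  — reduce
  I11: { [P → F L d .] }  — reduce
  I12: { [L → - d .] }  — reduce

I8 contains reduce item [L → F F .] and shift items [L → . *], [L → . - d] — shift-reduce conflict.

Answer: Yes — I8: [L → F F .] vs [L → . *]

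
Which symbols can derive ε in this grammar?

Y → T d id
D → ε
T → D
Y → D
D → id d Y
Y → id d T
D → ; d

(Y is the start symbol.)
{ 'D', 'T', 'Y' }

ε-productions: D → ε
So D is immediately nullable.
T → D: every symbol on the right is nullable, so T is nullable too.
Y → D: every symbol on the right is nullable, so Y is nullable too.
Every non-terminal is now nullable.
Nullable = { 'D', 'T', 'Y' }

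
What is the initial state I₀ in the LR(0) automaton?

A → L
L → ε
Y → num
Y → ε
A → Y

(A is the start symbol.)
First, augment the grammar with A' → A
I₀ = CLOSURE({ [A' → . A] }):
  [A' → . A] has the dot before A: add [A → . L], [A → . Y]
  [A → . L] has the dot before L: add [L → .]
  [A → . Y] has the dot before Y: add [Y → . num], [Y → .]
No further items can be added.

I₀ = { [A → . L], [A → . Y], [A' → . A], [L → .], [Y → . num], [Y → .] }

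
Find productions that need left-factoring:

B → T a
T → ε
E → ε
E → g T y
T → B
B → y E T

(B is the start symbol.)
Left-factoring is needed when two productions for the same non-terminal
share a common prefix on the right-hand side.

Productions for B:
  B → T a
  B → y E T
Productions for T:
  T → ε
  T → B
Productions for E:
  E → ε
  E → g T y

No common prefixes found.

Answer: No, left-factoring is not needed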